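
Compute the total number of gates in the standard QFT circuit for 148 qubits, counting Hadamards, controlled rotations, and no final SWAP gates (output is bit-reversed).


Hadamard gates: 148
Controlled rotations: n*(n-1)/2 = 148*147/2 = 10878
SWAP gates: 0 (omitted)
Total = 148 + 10878
= 11026

11026


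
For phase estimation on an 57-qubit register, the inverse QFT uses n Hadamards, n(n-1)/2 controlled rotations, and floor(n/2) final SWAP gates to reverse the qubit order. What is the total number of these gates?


Hadamard gates: 57
Controlled rotations: n*(n-1)/2 = 57*56/2 = 1596
SWAP gates: floor(n/2) = floor(57/2) = 28
Total = 57 + 1596 + 28
= 1681

1681


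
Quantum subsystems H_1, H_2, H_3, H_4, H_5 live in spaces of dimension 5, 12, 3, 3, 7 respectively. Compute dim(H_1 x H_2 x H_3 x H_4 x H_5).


dim(H_1 x H_2 x H_3 x H_4 x H_5) = 5 * 12 * 3 * 3 * 7
= 60 * 3 * 3 * 7
= 180 * 3 * 7
= 540 * 7
= 3780

3780


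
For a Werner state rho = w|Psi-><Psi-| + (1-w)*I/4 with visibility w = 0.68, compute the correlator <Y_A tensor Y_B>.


|Psi-> = (|01> - |10>)/sqrt(2)
For the pure Bell state, <Y_A Y_B> = -1 (Bell-state Pauli correlator).
The maximally-mixed part I/4 has tr(I/4 * P tensor P) = 0 for any traceless Pauli P.
So <Y_A Y_B>_rho = w * (-1) + (1 - w) * 0
= 0.68 * (-1)
= -0.6800

-0.6800


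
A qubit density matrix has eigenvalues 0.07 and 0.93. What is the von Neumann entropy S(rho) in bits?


S = -p*log2(p) - (1-p)*log2(1-p)
p = 0.0700, 1-p = 0.9300
= -0.0700 * log2(0.0700) - 0.9300 * log2(0.9300)
= -(-0.2686) - (-0.0974)
= 0.3659

0.3659


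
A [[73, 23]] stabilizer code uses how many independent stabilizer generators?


For an [[n,k]] stabilizer code:
Number of stabilizer generators = n - k
= 73 - 23
= 50

50


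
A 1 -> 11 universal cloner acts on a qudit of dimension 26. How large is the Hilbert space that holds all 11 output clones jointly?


Output space = H^(tensor 11) where dim(H) = 26
dim = 26^11
= 676 (after 2 factors)
= 17576 (after 3 factors)
= 456976 (after 4 factors)
= 11881376 (after 5 factors)
= 308915776 (after 6 factors)
= 8031810176 (after 7 factors)
= 208827064576 (after 8 factors)
= 5429503678976 (after 9 factors)
= 141167095653376 (after 10 factors)
= 3670344486987776 (after 11 factors)
= 3670344486987776

3670344486987776


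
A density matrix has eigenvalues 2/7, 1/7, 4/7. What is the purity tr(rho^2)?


tr(rho^2) = sum of eigenvalues squared
= (2/7)^2 + (1/7)^2 + (4/7)^2
= (4 + 1 + 16) / 49
= 21/49
= 0.4286

0.4286


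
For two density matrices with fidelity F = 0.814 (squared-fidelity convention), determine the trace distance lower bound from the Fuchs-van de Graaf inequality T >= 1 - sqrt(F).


Fuchs-van de Graaf (squared-fidelity convention): 1 - sqrt(F) <= T <= sqrt(1 - F).
Lower bound: T >= 1 - sqrt(F)
sqrt(F) = sqrt(0.814) = 0.9022
T >= 1 - 0.9022
T >= 0.0978

0.0978


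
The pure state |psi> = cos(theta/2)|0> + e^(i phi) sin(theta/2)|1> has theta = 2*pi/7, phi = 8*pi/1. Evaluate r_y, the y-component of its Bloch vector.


theta = 0.8976, phi = 25.1327
r_y = sin(theta)*sin(phi) = 0.7818 * 0.0000
r_y = 0.0000

0.0000


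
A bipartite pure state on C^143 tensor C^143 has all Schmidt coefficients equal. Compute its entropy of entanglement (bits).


For a maximally entangled state in d x d:
S = log2(d) = log2(143)
= 7.1599

7.1599


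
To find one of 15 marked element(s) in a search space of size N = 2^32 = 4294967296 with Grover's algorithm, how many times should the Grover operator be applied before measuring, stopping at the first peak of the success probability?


After j Grover iterations the success probability is P(j) = sin^2((2j+1)*theta), where sin(theta) = sqrt(k/N).
N = 2^32 = 4294967296, k = 15
sin(theta) = sqrt(k/N) = 5.909703592e-05
theta = arcsin(sqrt(k/N)) = 5.909703596e-05 rad
P(j) reaches its first maximum when (2j+1)*theta is as close as possible to pi/2, i.e. j = round(pi/(4*theta) - 1/2).
pi/(4*theta) - 1/2 = 13289.4756
(For comparison, the common estimate pi/4 * sqrt(N/k) = 13289.9756; the exact maximiser is used here.)
Optimal iterations = 13289

13289


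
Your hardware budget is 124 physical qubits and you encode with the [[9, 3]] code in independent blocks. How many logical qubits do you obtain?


Each code block uses 9 physical qubits for 3 logical qubit(s).
Number of complete blocks = floor(124 / 9) = 13
Logical qubits = 13 * 3
= 39

39


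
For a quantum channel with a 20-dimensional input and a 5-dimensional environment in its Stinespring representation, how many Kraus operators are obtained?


Tracing out the environment in an orthonormal basis {|i>_E} gives Kraus operators K_i = <i|_E U |0>_E.
Number of Kraus operators = dim(H_env) = d_env
= 5

5


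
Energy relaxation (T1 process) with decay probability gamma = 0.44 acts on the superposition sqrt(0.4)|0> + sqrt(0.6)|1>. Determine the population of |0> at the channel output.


For amplitude damping with parameter gamma on state sqrt(a)|0> + sqrt(b)|1>:
alpha^2 = 0.4, beta^2 = 0.6
P(|0>) = alpha^2 + gamma * beta^2
= 0.4 + 0.44 * 0.6
= 0.4 + 0.2640
= 0.6640

0.6640


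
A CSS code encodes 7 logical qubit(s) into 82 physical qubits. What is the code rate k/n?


Code rate R = k/n
= 7/82
= 0.0854

0.0854


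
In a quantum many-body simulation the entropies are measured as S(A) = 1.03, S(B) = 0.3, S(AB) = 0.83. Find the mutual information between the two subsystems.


I(A:B) = S(A) + S(B) - S(AB)
= 1.03 + 0.3 - 0.83
= 0.5000

0.5000


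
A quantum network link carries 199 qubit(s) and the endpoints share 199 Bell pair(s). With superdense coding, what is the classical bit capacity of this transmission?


Superdense coding allows 2 classical bits per shared entangled pair.
199 pair(s) -> 2 * 199 = 398 classical bits

398


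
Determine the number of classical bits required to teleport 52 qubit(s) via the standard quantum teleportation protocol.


Quantum teleportation requires 2 classical bits per qubit teleported.
52 qubit(s) -> 2 * 52 = 104 classical bits

104


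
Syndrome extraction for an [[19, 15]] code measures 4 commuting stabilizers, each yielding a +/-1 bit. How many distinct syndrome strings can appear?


Each stabilizer generator gives a binary (+1 or -1) measurement outcome.
With 4 independent generators:
Total syndromes = 2^4
= 16

16


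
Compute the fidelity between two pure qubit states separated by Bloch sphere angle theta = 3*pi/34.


For states separated by angle theta on Bloch sphere:
F = cos^2(theta/2)
theta = 3*pi/34 = 0.2772
theta/2 = 0.1386
cos(theta/2) = 0.9904
F = 0.9809

0.9809


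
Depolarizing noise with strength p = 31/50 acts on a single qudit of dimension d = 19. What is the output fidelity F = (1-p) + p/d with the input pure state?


F = (1-p) + p/d
= (1 - 0.6200) + 0.6200/19
= 0.3800 + 0.0326
= 0.4126

0.4126


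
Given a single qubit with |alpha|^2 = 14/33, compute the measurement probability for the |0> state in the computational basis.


|alpha|^2 = 14/33 = 0.4242
|beta|^2 = 1 - 14/33 = 19/33 = 0.5758
P(|0>) = |alpha|^2 = 0.4242

0.4242


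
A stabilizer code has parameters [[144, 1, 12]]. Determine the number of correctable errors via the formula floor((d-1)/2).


Code parameters: [[144, 1, 12]], distance d = 12.
Number of correctable errors = floor((d-1)/2)
= floor((12 - 1)/2)
= floor(11/2)
= 5

5


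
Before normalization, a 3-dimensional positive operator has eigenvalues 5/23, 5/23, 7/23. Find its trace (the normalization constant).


tr(M) = sum of eigenvalues
= 5/23 + 5/23 + 7/23
= 17/23
= 0.7391

0.7391


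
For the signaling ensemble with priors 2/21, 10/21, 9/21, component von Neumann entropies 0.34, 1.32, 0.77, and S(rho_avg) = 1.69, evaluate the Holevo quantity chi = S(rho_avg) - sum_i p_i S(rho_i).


chi = S(rho) - sum_i p_i * S(rho_i)
Weighted entropy = 2/21 * 0.34 + 10/21 * 1.32 + 9/21 * 0.77
= 0.9910
chi = 1.69 - 0.9910
= 0.6990

0.6990


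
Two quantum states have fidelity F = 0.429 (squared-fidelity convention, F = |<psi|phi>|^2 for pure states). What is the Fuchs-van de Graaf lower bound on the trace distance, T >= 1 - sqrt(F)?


Fuchs-van de Graaf (squared-fidelity convention): 1 - sqrt(F) <= T <= sqrt(1 - F).
Lower bound: T >= 1 - sqrt(F)
sqrt(F) = sqrt(0.429) = 0.6550
T >= 1 - 0.6550
T >= 0.3450

0.3450


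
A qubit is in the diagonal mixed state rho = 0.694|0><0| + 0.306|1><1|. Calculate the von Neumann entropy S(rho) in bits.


S = -p*log2(p) - (1-p)*log2(1-p)
p = 0.6940, 1-p = 0.3060
= -0.6940 * log2(0.6940) - 0.3060 * log2(0.3060)
= -(-0.3657) - (-0.5228)
= 0.8885

0.8885


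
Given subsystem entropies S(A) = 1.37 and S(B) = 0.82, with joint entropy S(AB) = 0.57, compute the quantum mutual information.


I(A:B) = S(A) + S(B) - S(AB)
= 1.37 + 0.82 - 0.57
= 1.6200

1.6200


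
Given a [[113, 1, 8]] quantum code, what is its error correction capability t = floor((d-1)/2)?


Code parameters: [[113, 1, 8]], distance d = 8.
Number of correctable errors = floor((d-1)/2)
= floor((8 - 1)/2)
= floor(7/2)
= 3

3


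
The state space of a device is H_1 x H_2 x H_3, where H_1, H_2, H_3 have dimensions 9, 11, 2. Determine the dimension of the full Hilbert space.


dim(H_1 x H_2 x H_3) = 9 * 11 * 2
= 99 * 2
= 198

198


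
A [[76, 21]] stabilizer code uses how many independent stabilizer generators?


For an [[n,k]] stabilizer code:
Number of stabilizer generators = n - k
= 76 - 21
= 55

55


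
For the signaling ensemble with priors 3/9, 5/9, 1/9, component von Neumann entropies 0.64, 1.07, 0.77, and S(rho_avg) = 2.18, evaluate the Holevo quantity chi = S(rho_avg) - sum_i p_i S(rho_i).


chi = S(rho) - sum_i p_i * S(rho_i)
Weighted entropy = 3/9 * 0.64 + 5/9 * 1.07 + 1/9 * 0.77
= 0.8933
chi = 2.18 - 0.8933
= 1.2867

1.2867


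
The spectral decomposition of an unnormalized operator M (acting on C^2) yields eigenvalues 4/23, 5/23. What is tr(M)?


tr(M) = sum of eigenvalues
= 4/23 + 5/23
= 9/23
= 0.3913

0.3913


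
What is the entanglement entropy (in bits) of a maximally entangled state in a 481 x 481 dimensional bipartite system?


For a maximally entangled state in d x d:
S = log2(d) = log2(481)
= 8.9099

8.9099


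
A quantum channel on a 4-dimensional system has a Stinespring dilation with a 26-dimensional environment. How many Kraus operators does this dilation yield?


Tracing out the environment in an orthonormal basis {|i>_E} gives Kraus operators K_i = <i|_E U |0>_E.
Number of Kraus operators = dim(H_env) = d_env
= 26

26


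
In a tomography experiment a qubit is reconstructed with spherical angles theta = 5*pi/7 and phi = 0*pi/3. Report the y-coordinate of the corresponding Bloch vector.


theta = 2.2440, phi = 0.0000
r_y = sin(theta)*sin(phi) = 0.7818 * 0.0000
r_y = 0.0000

0.0000


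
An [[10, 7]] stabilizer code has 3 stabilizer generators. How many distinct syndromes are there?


Each stabilizer generator gives a binary (+1 or -1) measurement outcome.
With 3 independent generators:
Total syndromes = 2^3
= 8

8


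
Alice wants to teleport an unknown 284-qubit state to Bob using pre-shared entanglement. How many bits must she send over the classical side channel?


Quantum teleportation requires 2 classical bits per qubit teleported.
284 qubit(s) -> 2 * 284 = 568 classical bits

568


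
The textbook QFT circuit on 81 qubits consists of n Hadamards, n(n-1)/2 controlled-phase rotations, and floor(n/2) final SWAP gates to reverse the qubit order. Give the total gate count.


Hadamard gates: 81
Controlled rotations: n*(n-1)/2 = 81*80/2 = 3240
SWAP gates: floor(n/2) = floor(81/2) = 40
Total = 81 + 3240 + 40
= 3361

3361


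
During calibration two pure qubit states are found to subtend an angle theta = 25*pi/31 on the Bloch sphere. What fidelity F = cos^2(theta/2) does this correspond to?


For states separated by angle theta on Bloch sphere:
F = cos^2(theta/2)
theta = 25*pi/31 = 2.5335
theta/2 = 1.2668
cos(theta/2) = 0.2994
F = 0.0896

0.0896


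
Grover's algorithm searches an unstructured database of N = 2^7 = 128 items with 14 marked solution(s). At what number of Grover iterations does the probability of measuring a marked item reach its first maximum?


After j Grover iterations the success probability is P(j) = sin^2((2j+1)*theta), where sin(theta) = sqrt(k/N).
N = 2^7 = 128, k = 14
sin(theta) = sqrt(k/N) = 0.3307189139
theta = arcsin(sqrt(k/N)) = 0.3370652533 rad
P(j) reaches its first maximum when (2j+1)*theta is as close as possible to pi/2, i.e. j = round(pi/(4*theta) - 1/2).
pi/(4*theta) - 1/2 = 1.8301
(For comparison, the common estimate pi/4 * sqrt(N/k) = 2.3748; the exact maximiser is used here.)
Optimal iterations = 2

2


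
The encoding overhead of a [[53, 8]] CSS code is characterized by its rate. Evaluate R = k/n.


Code rate R = k/n
= 8/53
= 0.1509

0.1509


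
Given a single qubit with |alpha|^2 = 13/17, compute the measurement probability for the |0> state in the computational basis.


|alpha|^2 = 13/17 = 0.7647
|beta|^2 = 1 - 13/17 = 4/17 = 0.2353
P(|0>) = |alpha|^2 = 0.7647

0.7647


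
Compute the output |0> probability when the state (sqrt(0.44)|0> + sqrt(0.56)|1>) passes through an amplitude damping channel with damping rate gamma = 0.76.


For amplitude damping with parameter gamma on state sqrt(a)|0> + sqrt(b)|1>:
alpha^2 = 0.44, beta^2 = 0.56
P(|0>) = alpha^2 + gamma * beta^2
= 0.44 + 0.76 * 0.56
= 0.44 + 0.4256
= 0.8656

0.8656


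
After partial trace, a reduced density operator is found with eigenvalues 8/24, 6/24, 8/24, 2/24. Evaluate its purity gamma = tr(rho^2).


tr(rho^2) = sum of eigenvalues squared
= (8/24)^2 + (6/24)^2 + (8/24)^2 + (2/24)^2
= (64 + 36 + 64 + 4) / 576
= 168/576
= 0.2917

0.2917


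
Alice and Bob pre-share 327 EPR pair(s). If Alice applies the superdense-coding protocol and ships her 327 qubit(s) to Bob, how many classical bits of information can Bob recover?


Superdense coding allows 2 classical bits per shared entangled pair.
327 pair(s) -> 2 * 327 = 654 classical bits

654


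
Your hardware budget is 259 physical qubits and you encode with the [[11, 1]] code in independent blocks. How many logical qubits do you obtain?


Each code block uses 11 physical qubits for 1 logical qubit(s).
Number of complete blocks = floor(259 / 11) = 23
Logical qubits = 23 * 1
= 23

23


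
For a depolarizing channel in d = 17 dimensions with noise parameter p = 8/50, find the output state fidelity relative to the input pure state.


F = (1-p) + p/d
= (1 - 0.1600) + 0.1600/17
= 0.8400 + 0.0094
= 0.8494

0.8494


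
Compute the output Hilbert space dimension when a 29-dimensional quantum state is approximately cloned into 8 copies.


Output space = H^(tensor 8) where dim(H) = 29
dim = 29^8
= 841 (after 2 factors)
= 24389 (after 3 factors)
= 707281 (after 4 factors)
= 20511149 (after 5 factors)
= 594823321 (after 6 factors)
= 17249876309 (after 7 factors)
= 500246412961 (after 8 factors)
= 500246412961

500246412961


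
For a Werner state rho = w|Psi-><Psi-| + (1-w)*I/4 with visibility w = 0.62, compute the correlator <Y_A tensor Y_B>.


|Psi-> = (|01> - |10>)/sqrt(2)
For the pure Bell state, <Y_A Y_B> = -1 (Bell-state Pauli correlator).
The maximally-mixed part I/4 has tr(I/4 * P tensor P) = 0 for any traceless Pauli P.
So <Y_A Y_B>_rho = w * (-1) + (1 - w) * 0
= 0.62 * (-1)
= -0.6200

-0.6200


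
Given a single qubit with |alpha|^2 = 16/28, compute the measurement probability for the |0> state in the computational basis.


|alpha|^2 = 16/28 = 0.5714
|beta|^2 = 1 - 16/28 = 12/28 = 0.4286
P(|0>) = |alpha|^2 = 0.5714

0.5714


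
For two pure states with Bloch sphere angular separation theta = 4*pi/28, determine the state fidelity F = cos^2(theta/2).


For states separated by angle theta on Bloch sphere:
F = cos^2(theta/2)
theta = 4*pi/28 = 0.4488
theta/2 = 0.2244
cos(theta/2) = 0.9749
F = 0.9505

0.9505


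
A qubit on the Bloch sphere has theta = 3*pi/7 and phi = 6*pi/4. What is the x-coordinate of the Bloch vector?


theta = 1.3464, phi = 4.7124
r_x = sin(theta)*cos(phi) = 0.9749 * 0.0000
r_x = 0.0000

0.0000


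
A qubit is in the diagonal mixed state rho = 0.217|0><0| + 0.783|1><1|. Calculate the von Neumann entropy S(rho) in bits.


S = -p*log2(p) - (1-p)*log2(1-p)
p = 0.2170, 1-p = 0.7830
= -0.2170 * log2(0.2170) - 0.7830 * log2(0.7830)
= -(-0.4783) - (-0.2763)
= 0.7547

0.7547


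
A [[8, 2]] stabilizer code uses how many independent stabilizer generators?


For an [[n,k]] stabilizer code:
Number of stabilizer generators = n - k
= 8 - 2
= 6

6


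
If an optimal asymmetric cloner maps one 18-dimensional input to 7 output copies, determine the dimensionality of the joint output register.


Output space = H^(tensor 7) where dim(H) = 18
dim = 18^7
= 324 (after 2 factors)
= 5832 (after 3 factors)
= 104976 (after 4 factors)
= 1889568 (after 5 factors)
= 34012224 (after 6 factors)
= 612220032 (after 7 factors)
= 612220032

612220032


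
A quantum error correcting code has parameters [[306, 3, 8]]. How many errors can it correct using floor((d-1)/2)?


Code parameters: [[306, 3, 8]], distance d = 8.
Number of correctable errors = floor((d-1)/2)
= floor((8 - 1)/2)
= floor(7/2)
= 3

3


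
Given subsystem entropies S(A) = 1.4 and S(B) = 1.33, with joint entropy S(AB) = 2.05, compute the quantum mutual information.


I(A:B) = S(A) + S(B) - S(AB)
= 1.4 + 1.33 - 2.05
= 0.6800

0.6800


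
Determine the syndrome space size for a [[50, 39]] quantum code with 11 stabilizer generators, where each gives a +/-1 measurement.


Each stabilizer generator gives a binary (+1 or -1) measurement outcome.
With 11 independent generators:
Total syndromes = 2^11
= 2048

2048


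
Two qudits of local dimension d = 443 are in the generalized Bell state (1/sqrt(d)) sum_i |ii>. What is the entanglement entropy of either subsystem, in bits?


For a maximally entangled state in d x d:
S = log2(d) = log2(443)
= 8.7912

8.7912


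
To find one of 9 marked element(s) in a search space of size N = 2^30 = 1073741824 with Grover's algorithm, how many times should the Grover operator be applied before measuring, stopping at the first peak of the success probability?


After j Grover iterations the success probability is P(j) = sin^2((2j+1)*theta), where sin(theta) = sqrt(k/N).
N = 2^30 = 1073741824, k = 9
sin(theta) = sqrt(k/N) = 9.155273438e-05
theta = arcsin(sqrt(k/N)) = 9.15527345e-05 rad
P(j) reaches its first maximum when (2j+1)*theta is as close as possible to pi/2, i.e. j = round(pi/(4*theta) - 1/2).
pi/(4*theta) - 1/2 = 8578.1423
(For comparison, the common estimate pi/4 * sqrt(N/k) = 8578.6423; the exact maximiser is used here.)
Optimal iterations = 8578

8578


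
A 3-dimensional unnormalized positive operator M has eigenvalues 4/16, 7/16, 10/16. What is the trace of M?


tr(M) = sum of eigenvalues
= 4/16 + 7/16 + 10/16
= 21/16
= 1.3125

1.3125


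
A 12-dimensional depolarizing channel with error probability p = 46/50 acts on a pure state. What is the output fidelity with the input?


F = (1-p) + p/d
= (1 - 0.9200) + 0.9200/12
= 0.0800 + 0.0767
= 0.1567

0.1567


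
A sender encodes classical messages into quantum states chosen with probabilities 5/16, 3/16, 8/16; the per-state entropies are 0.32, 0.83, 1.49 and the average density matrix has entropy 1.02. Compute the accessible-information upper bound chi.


chi = S(rho) - sum_i p_i * S(rho_i)
Weighted entropy = 5/16 * 0.32 + 3/16 * 0.83 + 8/16 * 1.49
= 1.0006
chi = 1.02 - 1.0006
= 0.0194

0.0194


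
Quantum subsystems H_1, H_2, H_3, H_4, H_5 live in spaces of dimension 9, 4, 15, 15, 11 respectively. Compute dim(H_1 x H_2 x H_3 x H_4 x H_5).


dim(H_1 x H_2 x H_3 x H_4 x H_5) = 9 * 4 * 15 * 15 * 11
= 36 * 15 * 15 * 11
= 540 * 15 * 11
= 8100 * 11
= 89100

89100


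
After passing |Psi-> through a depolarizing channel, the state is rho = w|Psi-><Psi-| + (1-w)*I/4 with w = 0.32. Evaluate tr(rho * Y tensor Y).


|Psi-> = (|01> - |10>)/sqrt(2)
For the pure Bell state, <Y_A Y_B> = -1 (Bell-state Pauli correlator).
The maximally-mixed part I/4 has tr(I/4 * P tensor P) = 0 for any traceless Pauli P.
So <Y_A Y_B>_rho = w * (-1) + (1 - w) * 0
= 0.32 * (-1)
= -0.3200

-0.3200


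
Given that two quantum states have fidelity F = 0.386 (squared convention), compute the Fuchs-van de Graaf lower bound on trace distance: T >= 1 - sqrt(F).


Fuchs-van de Graaf (squared-fidelity convention): 1 - sqrt(F) <= T <= sqrt(1 - F).
Lower bound: T >= 1 - sqrt(F)
sqrt(F) = sqrt(0.386) = 0.6213
T >= 1 - 0.6213
T >= 0.3787

0.3787


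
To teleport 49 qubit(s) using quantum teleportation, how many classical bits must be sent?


Quantum teleportation requires 2 classical bits per qubit teleported.
49 qubit(s) -> 2 * 49 = 98 classical bits

98


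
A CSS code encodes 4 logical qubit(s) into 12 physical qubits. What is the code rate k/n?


Code rate R = k/n
= 4/12
= 0.3333

0.3333


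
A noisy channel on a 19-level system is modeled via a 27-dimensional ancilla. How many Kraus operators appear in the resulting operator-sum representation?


Tracing out the environment in an orthonormal basis {|i>_E} gives Kraus operators K_i = <i|_E U |0>_E.
Number of Kraus operators = dim(H_env) = d_env
= 27

27


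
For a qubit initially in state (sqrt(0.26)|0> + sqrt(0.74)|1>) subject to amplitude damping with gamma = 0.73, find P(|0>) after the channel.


For amplitude damping with parameter gamma on state sqrt(a)|0> + sqrt(b)|1>:
alpha^2 = 0.26, beta^2 = 0.74
P(|0>) = alpha^2 + gamma * beta^2
= 0.26 + 0.73 * 0.74
= 0.26 + 0.5402
= 0.8002

0.8002


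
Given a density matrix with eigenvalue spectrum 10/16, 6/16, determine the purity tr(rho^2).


tr(rho^2) = sum of eigenvalues squared
= (10/16)^2 + (6/16)^2
= (100 + 36) / 256
= 136/256
= 0.5312

0.5312


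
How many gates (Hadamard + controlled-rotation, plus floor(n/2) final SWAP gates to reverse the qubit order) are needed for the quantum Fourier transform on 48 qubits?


Hadamard gates: 48
Controlled rotations: n*(n-1)/2 = 48*47/2 = 1128
SWAP gates: floor(n/2) = floor(48/2) = 24
Total = 48 + 1128 + 24
= 1200

1200


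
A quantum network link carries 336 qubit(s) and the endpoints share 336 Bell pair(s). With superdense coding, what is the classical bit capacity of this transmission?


Superdense coding allows 2 classical bits per shared entangled pair.
336 pair(s) -> 2 * 336 = 672 classical bits

672


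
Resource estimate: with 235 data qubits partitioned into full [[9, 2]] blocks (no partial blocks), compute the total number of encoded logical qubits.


Each code block uses 9 physical qubits for 2 logical qubit(s).
Number of complete blocks = floor(235 / 9) = 26
Logical qubits = 26 * 2
= 52

52


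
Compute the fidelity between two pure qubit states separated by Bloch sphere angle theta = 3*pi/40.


For states separated by angle theta on Bloch sphere:
F = cos^2(theta/2)
theta = 3*pi/40 = 0.2356
theta/2 = 0.1178
cos(theta/2) = 0.9931
F = 0.9862

0.9862


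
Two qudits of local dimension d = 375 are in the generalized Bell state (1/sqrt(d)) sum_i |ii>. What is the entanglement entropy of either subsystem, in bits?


For a maximally entangled state in d x d:
S = log2(d) = log2(375)
= 8.5507

8.5507


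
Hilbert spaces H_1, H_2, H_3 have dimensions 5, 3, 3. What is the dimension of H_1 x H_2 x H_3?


dim(H_1 x H_2 x H_3) = 5 * 3 * 3
= 15 * 3
= 45

45


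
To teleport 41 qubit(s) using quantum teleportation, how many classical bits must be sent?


Quantum teleportation requires 2 classical bits per qubit teleported.
41 qubit(s) -> 2 * 41 = 82 classical bits

82


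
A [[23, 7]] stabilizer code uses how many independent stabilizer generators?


For an [[n,k]] stabilizer code:
Number of stabilizer generators = n - k
= 23 - 7
= 16

16


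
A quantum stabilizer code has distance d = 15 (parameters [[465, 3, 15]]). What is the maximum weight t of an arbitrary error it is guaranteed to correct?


Code parameters: [[465, 3, 15]], distance d = 15.
Number of correctable errors = floor((d-1)/2)
= floor((15 - 1)/2)
= floor(14/2)
= 7

7


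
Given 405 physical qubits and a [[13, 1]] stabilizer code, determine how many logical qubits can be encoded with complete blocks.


Each code block uses 13 physical qubits for 1 logical qubit(s).
Number of complete blocks = floor(405 / 13) = 31
Logical qubits = 31 * 1
= 31

31


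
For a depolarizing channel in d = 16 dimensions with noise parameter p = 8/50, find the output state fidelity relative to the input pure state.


F = (1-p) + p/d
= (1 - 0.1600) + 0.1600/16
= 0.8400 + 0.0100
= 0.8500

0.8500


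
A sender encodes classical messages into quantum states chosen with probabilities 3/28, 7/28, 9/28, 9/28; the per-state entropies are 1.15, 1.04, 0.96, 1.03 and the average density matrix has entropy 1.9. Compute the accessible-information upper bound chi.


chi = S(rho) - sum_i p_i * S(rho_i)
Weighted entropy = 3/28 * 1.15 + 7/28 * 1.04 + 9/28 * 0.96 + 9/28 * 1.03
= 1.0229
chi = 1.9 - 1.0229
= 0.8771

0.8771


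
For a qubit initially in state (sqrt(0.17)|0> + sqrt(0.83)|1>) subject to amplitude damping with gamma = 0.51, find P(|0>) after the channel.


For amplitude damping with parameter gamma on state sqrt(a)|0> + sqrt(b)|1>:
alpha^2 = 0.17, beta^2 = 0.83
P(|0>) = alpha^2 + gamma * beta^2
= 0.17 + 0.51 * 0.83
= 0.17 + 0.4233
= 0.5933

0.5933


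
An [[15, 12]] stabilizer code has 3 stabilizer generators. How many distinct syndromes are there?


Each stabilizer generator gives a binary (+1 or -1) measurement outcome.
With 3 independent generators:
Total syndromes = 2^3
= 8

8


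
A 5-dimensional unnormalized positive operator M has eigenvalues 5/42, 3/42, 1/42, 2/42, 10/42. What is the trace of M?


tr(M) = sum of eigenvalues
= 5/42 + 3/42 + 1/42 + 2/42 + 10/42
= 21/42
= 0.5000

0.5000


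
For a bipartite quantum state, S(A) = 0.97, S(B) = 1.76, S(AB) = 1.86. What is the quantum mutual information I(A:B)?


I(A:B) = S(A) + S(B) - S(AB)
= 0.97 + 1.76 - 1.86
= 0.8700

0.8700


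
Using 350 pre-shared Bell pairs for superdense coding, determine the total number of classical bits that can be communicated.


Superdense coding allows 2 classical bits per shared entangled pair.
350 pair(s) -> 2 * 350 = 700 classical bits

700


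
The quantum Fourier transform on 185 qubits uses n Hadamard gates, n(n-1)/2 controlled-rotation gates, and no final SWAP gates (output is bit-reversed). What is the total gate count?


Hadamard gates: 185
Controlled rotations: n*(n-1)/2 = 185*184/2 = 17020
SWAP gates: 0 (omitted)
Total = 185 + 17020
= 17205

17205


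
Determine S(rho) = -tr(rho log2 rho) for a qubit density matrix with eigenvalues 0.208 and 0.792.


S = -p*log2(p) - (1-p)*log2(1-p)
p = 0.2080, 1-p = 0.7920
= -0.2080 * log2(0.2080) - 0.7920 * log2(0.7920)
= -(-0.4712) - (-0.2665)
= 0.7376

0.7376


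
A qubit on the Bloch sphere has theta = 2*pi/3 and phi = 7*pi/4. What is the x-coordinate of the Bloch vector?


theta = 2.0944, phi = 5.4978
r_x = sin(theta)*cos(phi) = 0.8660 * 0.7071
r_x = 0.6124

0.6124


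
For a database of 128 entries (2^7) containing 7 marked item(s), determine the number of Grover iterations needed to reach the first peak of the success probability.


After j Grover iterations the success probability is P(j) = sin^2((2j+1)*theta), where sin(theta) = sqrt(k/N).
N = 2^7 = 128, k = 7
sin(theta) = sqrt(k/N) = 0.2338535867
theta = arcsin(sqrt(k/N)) = 0.2360392927 rad
P(j) reaches its first maximum when (2j+1)*theta is as close as possible to pi/2, i.e. j = round(pi/(4*theta) - 1/2).
pi/(4*theta) - 1/2 = 2.8274
(For comparison, the common estimate pi/4 * sqrt(N/k) = 3.3585; the exact maximiser is used here.)
Optimal iterations = 3

3


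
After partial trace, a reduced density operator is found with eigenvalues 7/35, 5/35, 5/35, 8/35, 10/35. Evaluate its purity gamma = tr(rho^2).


tr(rho^2) = sum of eigenvalues squared
= (7/35)^2 + (5/35)^2 + (5/35)^2 + (8/35)^2 + (10/35)^2
= (49 + 25 + 25 + 64 + 100) / 1225
= 263/1225
= 0.2147

0.2147


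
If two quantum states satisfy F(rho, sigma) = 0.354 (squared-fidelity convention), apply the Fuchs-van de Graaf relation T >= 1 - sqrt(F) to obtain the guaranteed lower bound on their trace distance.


Fuchs-van de Graaf (squared-fidelity convention): 1 - sqrt(F) <= T <= sqrt(1 - F).
Lower bound: T >= 1 - sqrt(F)
sqrt(F) = sqrt(0.354) = 0.5950
T >= 1 - 0.5950
T >= 0.4050

0.4050


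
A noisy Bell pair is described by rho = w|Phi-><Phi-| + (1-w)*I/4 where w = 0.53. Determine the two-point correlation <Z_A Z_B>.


|Phi-> = (|00> - |11>)/sqrt(2)
For the pure Bell state, <Z_A Z_B> = +1 (Bell-state Pauli correlator).
The maximally-mixed part I/4 has tr(I/4 * P tensor P) = 0 for any traceless Pauli P.
So <Z_A Z_B>_rho = w * (+1) + (1 - w) * 0
= 0.53 * (+1)
= 0.5300

0.5300


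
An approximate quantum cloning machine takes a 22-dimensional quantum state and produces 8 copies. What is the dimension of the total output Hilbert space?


Output space = H^(tensor 8) where dim(H) = 22
dim = 22^8
= 484 (after 2 factors)
= 10648 (after 3 factors)
= 234256 (after 4 factors)
= 5153632 (after 5 factors)
= 113379904 (after 6 factors)
= 2494357888 (after 7 factors)
= 54875873536 (after 8 factors)
= 54875873536

54875873536


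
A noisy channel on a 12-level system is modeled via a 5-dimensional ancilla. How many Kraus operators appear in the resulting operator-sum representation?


Tracing out the environment in an orthonormal basis {|i>_E} gives Kraus operators K_i = <i|_E U |0>_E.
Number of Kraus operators = dim(H_env) = d_env
= 5

5


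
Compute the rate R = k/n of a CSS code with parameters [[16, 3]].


Code rate R = k/n
= 3/16
= 0.1875

0.1875


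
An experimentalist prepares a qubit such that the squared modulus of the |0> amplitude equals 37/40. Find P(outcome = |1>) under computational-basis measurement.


|alpha|^2 = 37/40 = 0.9250
|beta|^2 = 1 - 37/40 = 3/40 = 0.0750
P(|1>) = |beta|^2 = 0.0750

0.0750


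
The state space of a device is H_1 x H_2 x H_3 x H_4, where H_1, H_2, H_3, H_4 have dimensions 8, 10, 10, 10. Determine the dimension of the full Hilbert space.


dim(H_1 x H_2 x H_3 x H_4) = 8 * 10 * 10 * 10
= 80 * 10 * 10
= 800 * 10
= 8000

8000


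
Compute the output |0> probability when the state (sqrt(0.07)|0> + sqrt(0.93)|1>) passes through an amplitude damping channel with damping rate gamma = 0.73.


For amplitude damping with parameter gamma on state sqrt(a)|0> + sqrt(b)|1>:
alpha^2 = 0.07, beta^2 = 0.93
P(|0>) = alpha^2 + gamma * beta^2
= 0.07 + 0.73 * 0.93
= 0.07 + 0.6789
= 0.7489

0.7489


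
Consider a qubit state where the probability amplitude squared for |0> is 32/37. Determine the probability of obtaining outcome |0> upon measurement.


|alpha|^2 = 32/37 = 0.8649
|beta|^2 = 1 - 32/37 = 5/37 = 0.1351
P(|0>) = |alpha|^2 = 0.8649

0.8649


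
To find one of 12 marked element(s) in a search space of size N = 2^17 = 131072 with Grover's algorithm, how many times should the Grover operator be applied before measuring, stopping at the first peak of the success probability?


After j Grover iterations the success probability is P(j) = sin^2((2j+1)*theta), where sin(theta) = sqrt(k/N).
N = 2^17 = 131072, k = 12
sin(theta) = sqrt(k/N) = 0.009568319308
theta = arcsin(sqrt(k/N)) = 0.009568465315 rad
P(j) reaches its first maximum when (2j+1)*theta is as close as possible to pi/2, i.e. j = round(pi/(4*theta) - 1/2).
pi/(4*theta) - 1/2 = 81.5819
(For comparison, the common estimate pi/4 * sqrt(N/k) = 82.0832; the exact maximiser is used here.)
Optimal iterations = 82

82


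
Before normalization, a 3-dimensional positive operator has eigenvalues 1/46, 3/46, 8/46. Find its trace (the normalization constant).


tr(M) = sum of eigenvalues
= 1/46 + 3/46 + 8/46
= 12/46
= 0.2609

0.2609


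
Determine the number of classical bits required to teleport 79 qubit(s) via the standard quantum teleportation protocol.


Quantum teleportation requires 2 classical bits per qubit teleported.
79 qubit(s) -> 2 * 79 = 158 classical bits

158


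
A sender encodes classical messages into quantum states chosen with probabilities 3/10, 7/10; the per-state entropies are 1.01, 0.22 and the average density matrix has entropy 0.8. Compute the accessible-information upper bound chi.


chi = S(rho) - sum_i p_i * S(rho_i)
Weighted entropy = 3/10 * 1.01 + 7/10 * 0.22
= 0.4570
chi = 0.8 - 0.4570
= 0.3430

0.3430


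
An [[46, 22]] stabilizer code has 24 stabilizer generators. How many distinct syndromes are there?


Each stabilizer generator gives a binary (+1 or -1) measurement outcome.
With 24 independent generators:
Total syndromes = 2^24
= 16777216

16777216


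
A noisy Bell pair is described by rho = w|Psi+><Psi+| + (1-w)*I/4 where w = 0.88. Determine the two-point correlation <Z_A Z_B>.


|Psi+> = (|01> + |10>)/sqrt(2)
For the pure Bell state, <Z_A Z_B> = -1 (Bell-state Pauli correlator).
The maximally-mixed part I/4 has tr(I/4 * P tensor P) = 0 for any traceless Pauli P.
So <Z_A Z_B>_rho = w * (-1) + (1 - w) * 0
= 0.88 * (-1)
= -0.8800

-0.8800


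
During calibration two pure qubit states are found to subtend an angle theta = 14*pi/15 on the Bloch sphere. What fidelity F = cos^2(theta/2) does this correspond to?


For states separated by angle theta on Bloch sphere:
F = cos^2(theta/2)
theta = 14*pi/15 = 2.9322
theta/2 = 1.4661
cos(theta/2) = 0.1045
F = 0.0109

0.0109


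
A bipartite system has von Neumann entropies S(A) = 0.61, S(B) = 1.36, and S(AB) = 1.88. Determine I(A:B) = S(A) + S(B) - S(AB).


I(A:B) = S(A) + S(B) - S(AB)
= 0.61 + 1.36 - 1.88
= 0.0900

0.0900


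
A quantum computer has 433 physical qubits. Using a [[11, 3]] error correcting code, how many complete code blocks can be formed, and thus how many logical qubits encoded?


Each code block uses 11 physical qubits for 3 logical qubit(s).
Number of complete blocks = floor(433 / 11) = 39
Logical qubits = 39 * 3
= 117

117


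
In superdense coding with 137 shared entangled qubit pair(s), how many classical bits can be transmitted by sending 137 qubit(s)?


Superdense coding allows 2 classical bits per shared entangled pair.
137 pair(s) -> 2 * 137 = 274 classical bits

274


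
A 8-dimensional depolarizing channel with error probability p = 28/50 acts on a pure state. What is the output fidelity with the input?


F = (1-p) + p/d
= (1 - 0.5600) + 0.5600/8
= 0.4400 + 0.0700
= 0.5100

0.5100


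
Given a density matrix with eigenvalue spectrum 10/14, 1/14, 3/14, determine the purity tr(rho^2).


tr(rho^2) = sum of eigenvalues squared
= (10/14)^2 + (1/14)^2 + (3/14)^2
= (100 + 1 + 9) / 196
= 110/196
= 0.5612

0.5612


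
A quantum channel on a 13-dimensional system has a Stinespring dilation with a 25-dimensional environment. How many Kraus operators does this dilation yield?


Tracing out the environment in an orthonormal basis {|i>_E} gives Kraus operators K_i = <i|_E U |0>_E.
Number of Kraus operators = dim(H_env) = d_env
= 25

25


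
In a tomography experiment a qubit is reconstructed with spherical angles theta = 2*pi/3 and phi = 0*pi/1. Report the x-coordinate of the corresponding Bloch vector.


theta = 2.0944, phi = 0.0000
r_x = sin(theta)*cos(phi) = 0.8660 * 1.0000
r_x = 0.8660

0.8660


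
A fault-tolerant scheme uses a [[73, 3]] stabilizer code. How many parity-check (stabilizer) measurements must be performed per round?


For an [[n,k]] stabilizer code:
Number of stabilizer generators = n - k
= 73 - 3
= 70

70


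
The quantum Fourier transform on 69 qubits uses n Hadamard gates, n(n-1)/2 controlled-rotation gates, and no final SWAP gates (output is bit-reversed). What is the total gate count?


Hadamard gates: 69
Controlled rotations: n*(n-1)/2 = 69*68/2 = 2346
SWAP gates: 0 (omitted)
Total = 69 + 2346
= 2415

2415


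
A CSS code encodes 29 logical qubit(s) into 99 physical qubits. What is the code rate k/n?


Code rate R = k/n
= 29/99
= 0.2929

0.2929


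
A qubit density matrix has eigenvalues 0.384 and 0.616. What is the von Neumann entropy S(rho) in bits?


S = -p*log2(p) - (1-p)*log2(1-p)
p = 0.3840, 1-p = 0.6160
= -0.3840 * log2(0.3840) - 0.6160 * log2(0.6160)
= -(-0.5302) - (-0.4306)
= 0.9608

0.9608


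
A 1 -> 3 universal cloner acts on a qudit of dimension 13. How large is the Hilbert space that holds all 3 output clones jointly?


Output space = H^(tensor 3) where dim(H) = 13
dim = 13^3
= 169 (after 2 factors)
= 2197 (after 3 factors)
= 2197

2197


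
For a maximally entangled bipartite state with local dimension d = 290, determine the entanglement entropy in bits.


For a maximally entangled state in d x d:
S = log2(d) = log2(290)
= 8.1799

8.1799


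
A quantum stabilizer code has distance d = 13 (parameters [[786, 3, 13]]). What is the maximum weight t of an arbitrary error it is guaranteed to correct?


Code parameters: [[786, 3, 13]], distance d = 13.
Number of correctable errors = floor((d-1)/2)
= floor((13 - 1)/2)
= floor(12/2)
= 6

6


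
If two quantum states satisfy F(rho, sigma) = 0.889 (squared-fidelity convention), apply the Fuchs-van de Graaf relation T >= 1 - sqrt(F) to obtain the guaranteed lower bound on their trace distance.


Fuchs-van de Graaf (squared-fidelity convention): 1 - sqrt(F) <= T <= sqrt(1 - F).
Lower bound: T >= 1 - sqrt(F)
sqrt(F) = sqrt(0.889) = 0.9429
T >= 1 - 0.9429
T >= 0.0571

0.0571


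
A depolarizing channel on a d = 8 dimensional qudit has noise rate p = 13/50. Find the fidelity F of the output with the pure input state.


F = (1-p) + p/d
= (1 - 0.2600) + 0.2600/8
= 0.7400 + 0.0325
= 0.7725

0.7725


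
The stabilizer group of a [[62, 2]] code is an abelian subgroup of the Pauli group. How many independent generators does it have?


For an [[n,k]] stabilizer code:
Number of stabilizer generators = n - k
= 62 - 2
= 60

60


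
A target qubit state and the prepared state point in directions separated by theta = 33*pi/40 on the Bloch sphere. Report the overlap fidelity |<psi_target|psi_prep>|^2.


For states separated by angle theta on Bloch sphere:
F = cos^2(theta/2)
theta = 33*pi/40 = 2.5918
theta/2 = 1.2959
cos(theta/2) = 0.2714
F = 0.0737

0.0737


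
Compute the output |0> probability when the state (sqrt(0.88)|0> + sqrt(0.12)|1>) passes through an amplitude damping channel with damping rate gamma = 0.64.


For amplitude damping with parameter gamma on state sqrt(a)|0> + sqrt(b)|1>:
alpha^2 = 0.88, beta^2 = 0.12
P(|0>) = alpha^2 + gamma * beta^2
= 0.88 + 0.64 * 0.12
= 0.88 + 0.0768
= 0.9568

0.9568


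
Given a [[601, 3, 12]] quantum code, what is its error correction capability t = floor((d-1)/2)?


Code parameters: [[601, 3, 12]], distance d = 12.
Number of correctable errors = floor((d-1)/2)
= floor((12 - 1)/2)
= floor(11/2)
= 5

5


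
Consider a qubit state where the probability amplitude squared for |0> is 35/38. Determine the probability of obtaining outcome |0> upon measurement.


|alpha|^2 = 35/38 = 0.9211
|beta|^2 = 1 - 35/38 = 3/38 = 0.0789
P(|0>) = |alpha|^2 = 0.9211

0.9211


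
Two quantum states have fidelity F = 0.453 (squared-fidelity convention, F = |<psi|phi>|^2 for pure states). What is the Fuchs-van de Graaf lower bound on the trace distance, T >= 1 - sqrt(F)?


Fuchs-van de Graaf (squared-fidelity convention): 1 - sqrt(F) <= T <= sqrt(1 - F).
Lower bound: T >= 1 - sqrt(F)
sqrt(F) = sqrt(0.453) = 0.6731
T >= 1 - 0.6731
T >= 0.3269

0.3269


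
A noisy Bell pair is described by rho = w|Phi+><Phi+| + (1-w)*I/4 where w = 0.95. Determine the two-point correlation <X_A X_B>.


|Phi+> = (|00> + |11>)/sqrt(2)
For the pure Bell state, <X_A X_B> = +1 (Bell-state Pauli correlator).
The maximally-mixed part I/4 has tr(I/4 * P tensor P) = 0 for any traceless Pauli P.
So <X_A X_B>_rho = w * (+1) + (1 - w) * 0
= 0.95 * (+1)
= 0.9500

0.9500
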